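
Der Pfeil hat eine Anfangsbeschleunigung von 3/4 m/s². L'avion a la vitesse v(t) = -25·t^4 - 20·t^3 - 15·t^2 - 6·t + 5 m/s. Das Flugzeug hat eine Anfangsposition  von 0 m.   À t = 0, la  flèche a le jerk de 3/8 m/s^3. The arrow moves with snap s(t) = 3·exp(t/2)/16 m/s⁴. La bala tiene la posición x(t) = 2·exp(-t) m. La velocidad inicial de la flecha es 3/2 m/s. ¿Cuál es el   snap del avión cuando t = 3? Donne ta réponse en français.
En partant de la vitesse v(t) = -25·t^4 - 20·t^3 - 15·t^2 - 6·t + 5, nous prenons 3 dérivées. En prenant d/dt de v(t), nous trouvons a(t) = -100·t^3 - 60·t^2 - 30·t - 6. En dérivant l'accélération, nous obtenons le jerk: j(t) = -300·t^2 - 120·t - 30. En dérivant le jerk, nous obtenons le snap: s(t) = -600·t - 120. En utilisant s(t) = -600·t - 120 et en substituant t = 3, nous trouvons s = -1920.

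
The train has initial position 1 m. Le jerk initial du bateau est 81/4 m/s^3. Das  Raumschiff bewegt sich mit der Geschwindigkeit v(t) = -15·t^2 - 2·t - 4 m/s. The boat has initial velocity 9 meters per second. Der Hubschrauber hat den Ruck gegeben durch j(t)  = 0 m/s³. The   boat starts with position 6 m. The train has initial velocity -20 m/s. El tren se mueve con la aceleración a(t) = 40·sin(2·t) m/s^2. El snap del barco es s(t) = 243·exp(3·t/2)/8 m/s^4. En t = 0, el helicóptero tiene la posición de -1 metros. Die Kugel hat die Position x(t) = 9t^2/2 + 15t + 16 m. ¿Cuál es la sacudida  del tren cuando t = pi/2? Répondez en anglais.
Starting from acceleration a(t) = 40·sin(2·t), we take 1 derivative. The derivative of acceleration gives jerk: j(t) = 80·cos(2·t). We have jerk j(t) = 80·cos(2·t). Substituting t = pi/2: j(pi/2) = -80.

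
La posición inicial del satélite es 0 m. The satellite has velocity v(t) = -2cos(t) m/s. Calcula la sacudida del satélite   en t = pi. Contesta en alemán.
Um dies zu lösen, müssen wir 2 Ableitungen unserer Gleichung für die Geschwindigkeit v(t) = -2·cos(t) nehmen. Durch Ableiten von der Geschwindigkeit erhalten wir die Beschleunigung: a(t) = 2·sin(t). Durch Ableiten von der Beschleunigung erhalten wir den Ruck: j(t) = 2·cos(t). Aus der Gleichung für den Ruck j(t) = 2·cos(t), setzen wir t = pi ein und erhalten j = -2.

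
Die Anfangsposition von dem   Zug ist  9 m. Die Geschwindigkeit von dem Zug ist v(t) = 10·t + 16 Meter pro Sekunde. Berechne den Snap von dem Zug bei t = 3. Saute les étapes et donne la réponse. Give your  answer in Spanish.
En t = 3, s = 0.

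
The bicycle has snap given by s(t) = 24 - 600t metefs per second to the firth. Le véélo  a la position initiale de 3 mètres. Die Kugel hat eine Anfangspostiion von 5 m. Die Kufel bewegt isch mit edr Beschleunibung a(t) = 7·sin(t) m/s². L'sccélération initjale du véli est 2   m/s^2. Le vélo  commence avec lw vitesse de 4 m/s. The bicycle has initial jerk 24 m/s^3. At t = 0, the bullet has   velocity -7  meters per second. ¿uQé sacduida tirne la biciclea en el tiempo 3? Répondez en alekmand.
Ausgehend von dem Snap s(t) = 24 - 600·t, nehmen wir 1 Stammfunktion. Durch Integration von dem Snap und Verwendung der Anfangsbedingung j(0) = 24, erhalten wir j(t) = -300·t^2 + 24·t + 24. Aus der Gleichung für den Ruck j(t) = -300·t^2 + 24·t + 24, setzen wir t = 3 ein und erhalten j = -2604.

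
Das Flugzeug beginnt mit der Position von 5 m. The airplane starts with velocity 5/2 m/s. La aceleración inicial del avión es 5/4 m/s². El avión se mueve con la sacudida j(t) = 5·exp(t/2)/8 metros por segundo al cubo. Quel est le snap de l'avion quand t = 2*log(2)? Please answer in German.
Wir müssen unsere Gleichung für den Ruck j(t) = 5·exp(t/2)/8 1-mal ableiten. Die Ableitung von dem Ruck ergibt den Snap: s(t) = 5·exp(t/2)/16. Wir haben den Snap s(t) = 5·exp(t/2)/16. Durch Einsetzen von t = 2*log(2): s(2*log(2)) = 5/8.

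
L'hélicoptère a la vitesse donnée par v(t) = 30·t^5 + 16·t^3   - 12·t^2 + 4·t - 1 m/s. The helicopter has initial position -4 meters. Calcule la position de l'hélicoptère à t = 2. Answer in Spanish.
Para resolver esto, necesitamos tomar 1 integral de nuestra ecuación de la velocidad v(t) = 30·t^5 + 16·t^3 - 12·t^2 + 4·t - 1. Tomando ∫v(t)dt y aplicando x(0) = -4, encontramos x(t) = 5·t^6 + 4·t^4 - 4·t^3 + 2·t^2 - t - 4. Usando x(t) = 5·t^6 + 4·t^4 - 4·t^3 + 2·t^2 - t - 4 y sustituyendo t = 2, encontramos x = 354.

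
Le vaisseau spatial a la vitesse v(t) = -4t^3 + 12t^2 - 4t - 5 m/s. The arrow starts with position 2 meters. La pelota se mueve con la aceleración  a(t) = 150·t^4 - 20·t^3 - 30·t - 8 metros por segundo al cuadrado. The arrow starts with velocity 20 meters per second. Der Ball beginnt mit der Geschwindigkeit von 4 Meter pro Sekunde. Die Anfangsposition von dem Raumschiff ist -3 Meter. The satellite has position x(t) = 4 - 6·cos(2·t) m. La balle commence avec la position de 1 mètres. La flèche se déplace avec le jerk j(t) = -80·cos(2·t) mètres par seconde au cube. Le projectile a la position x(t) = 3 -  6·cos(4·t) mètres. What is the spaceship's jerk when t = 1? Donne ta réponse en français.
Nous devons dériver notre équation de la vitesse v(t) = -4·t^3 + 12·t^2 - 4·t - 5 2 fois. En dérivant la vitesse, nous obtenons l'accélération: a(t) = -12·t^2 + 24·t - 4. En prenant d/dt de a(t), nous trouvons j(t) = 24 - 24·t. De l'équation du jerk j(t) = 24 - 24·t, nous substituons t = 1 pour obtenir j = 0.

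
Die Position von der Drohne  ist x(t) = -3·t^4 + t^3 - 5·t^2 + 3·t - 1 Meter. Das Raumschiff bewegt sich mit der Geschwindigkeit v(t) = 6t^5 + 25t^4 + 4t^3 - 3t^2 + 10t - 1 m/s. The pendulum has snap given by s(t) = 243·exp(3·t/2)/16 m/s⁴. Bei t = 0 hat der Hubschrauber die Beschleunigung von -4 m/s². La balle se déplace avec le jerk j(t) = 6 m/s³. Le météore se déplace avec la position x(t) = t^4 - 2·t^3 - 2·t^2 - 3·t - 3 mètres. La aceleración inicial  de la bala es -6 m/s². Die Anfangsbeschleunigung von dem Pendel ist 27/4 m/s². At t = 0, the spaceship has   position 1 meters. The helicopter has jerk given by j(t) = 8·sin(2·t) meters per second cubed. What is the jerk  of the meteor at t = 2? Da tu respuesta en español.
Partiendo de la posición x(t) = t^4 - 2·t^3 - 2·t^2 - 3·t - 3, tomamos 3 derivadas. La derivada de la posición da la velocidad: v(t) = 4·t^3 - 6·t^2 - 4·t - 3. Tomando d/dt de v(t), encontramos a(t) = 12·t^2 - 12·t - 4. Derivando la aceleración, obtenemos la sacudida: j(t) = 24·t - 12. De la ecuación de la sacudida j(t) = 24·t - 12, sustituimos t = 2 para obtener j = 36.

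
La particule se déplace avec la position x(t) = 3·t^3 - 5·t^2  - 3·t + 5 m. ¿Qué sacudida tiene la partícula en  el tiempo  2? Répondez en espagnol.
Para resolver esto, necesitamos tomar 3 derivadas de nuestra ecuación de la posición x(t) = 3·t^3 - 5·t^2 - 3·t + 5. Derivando la posición, obtenemos la velocidad: v(t) = 9·t^2 - 10·t - 3. Derivando la velocidad, obtenemos la aceleración: a(t) = 18·t - 10. Tomando d/dt de a(t), encontramos j(t) = 18. Usando j(t) = 18 y sustituyendo t = 2, encontramos j = 18.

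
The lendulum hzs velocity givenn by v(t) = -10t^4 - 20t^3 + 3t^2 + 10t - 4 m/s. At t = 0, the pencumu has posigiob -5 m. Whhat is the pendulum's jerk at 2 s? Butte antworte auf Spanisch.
Partiendo de la velocidad v(t) = -10·t^4 - 20·t^3 + 3·t^2 + 10·t - 4, tomamos 2 derivadas. La derivada de la velocidad da la aceleración: a(t) = -40·t^3 - 60·t^2 + 6·t + 10. La derivada de la aceleración da la sacudida: j(t) = -120·t^2 - 120·t + 6. Tenemos la sacudida j(t) = -120·t^2 - 120·t + 6. Sustituyendo t = 2: j(2) = -714.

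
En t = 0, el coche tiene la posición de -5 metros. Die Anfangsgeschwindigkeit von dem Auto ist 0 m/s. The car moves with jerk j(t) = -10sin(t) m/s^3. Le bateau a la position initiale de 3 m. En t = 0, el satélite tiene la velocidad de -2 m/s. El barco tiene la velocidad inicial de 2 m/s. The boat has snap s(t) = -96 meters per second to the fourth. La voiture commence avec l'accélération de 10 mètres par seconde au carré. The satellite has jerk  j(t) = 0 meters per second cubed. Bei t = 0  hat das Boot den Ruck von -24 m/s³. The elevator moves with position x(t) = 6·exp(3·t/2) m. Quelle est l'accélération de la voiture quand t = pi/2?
Nous devons trouver la primitive de notre équation du jerk j(t) = -10·sin(t) 1 fois. En prenant ∫j(t)dt et en appliquant a(0) = 10, nous trouvons a(t) = 10·cos(t). En utilisant a(t) = 10·cos(t) et en substituant t = pi/2, nous trouvons a = 0.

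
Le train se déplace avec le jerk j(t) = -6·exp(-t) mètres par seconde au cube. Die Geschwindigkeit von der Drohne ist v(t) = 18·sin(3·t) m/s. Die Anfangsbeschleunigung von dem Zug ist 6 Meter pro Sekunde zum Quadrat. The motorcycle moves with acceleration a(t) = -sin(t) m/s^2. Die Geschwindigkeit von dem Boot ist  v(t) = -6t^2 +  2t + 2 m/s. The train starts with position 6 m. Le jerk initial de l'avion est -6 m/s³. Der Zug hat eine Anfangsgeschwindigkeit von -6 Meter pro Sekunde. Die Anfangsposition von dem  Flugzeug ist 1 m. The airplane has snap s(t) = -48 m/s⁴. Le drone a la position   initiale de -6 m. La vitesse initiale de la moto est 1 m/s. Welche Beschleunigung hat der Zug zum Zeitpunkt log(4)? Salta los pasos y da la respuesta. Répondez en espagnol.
La aceleración en t = log(4) es a = 3/2.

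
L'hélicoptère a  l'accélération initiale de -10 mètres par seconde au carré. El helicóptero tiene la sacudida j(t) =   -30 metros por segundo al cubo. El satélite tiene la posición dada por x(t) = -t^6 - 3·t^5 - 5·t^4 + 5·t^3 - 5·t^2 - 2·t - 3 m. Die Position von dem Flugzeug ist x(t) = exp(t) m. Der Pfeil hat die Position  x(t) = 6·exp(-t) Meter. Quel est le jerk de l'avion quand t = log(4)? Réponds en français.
Nous devons dériver notre équation de la position x(t) = exp(t) 3 fois. En prenant d/dt de x(t), nous trouvons v(t) = exp(t). La dérivée de la vitesse donne l'accélération: a(t) = exp(t). En prenant d/dt de a(t), nous trouvons j(t) = exp(t). En utilisant j(t) = exp(t) et en substituant t = log(4), nous trouvons j = 4.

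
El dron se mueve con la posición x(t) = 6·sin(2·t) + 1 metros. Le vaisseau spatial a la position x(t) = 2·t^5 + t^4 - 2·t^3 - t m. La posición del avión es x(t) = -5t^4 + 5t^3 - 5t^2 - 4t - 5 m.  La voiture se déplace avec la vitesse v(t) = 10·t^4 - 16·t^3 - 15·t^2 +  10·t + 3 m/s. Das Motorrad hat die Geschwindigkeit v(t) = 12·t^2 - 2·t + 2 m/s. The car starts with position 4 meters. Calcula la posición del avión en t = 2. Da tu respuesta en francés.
De l'équation de la position x(t) = -5·t^4 + 5·t^3 - 5·t^2 - 4·t - 5, nous substituons t = 2 pour obtenir x = -73.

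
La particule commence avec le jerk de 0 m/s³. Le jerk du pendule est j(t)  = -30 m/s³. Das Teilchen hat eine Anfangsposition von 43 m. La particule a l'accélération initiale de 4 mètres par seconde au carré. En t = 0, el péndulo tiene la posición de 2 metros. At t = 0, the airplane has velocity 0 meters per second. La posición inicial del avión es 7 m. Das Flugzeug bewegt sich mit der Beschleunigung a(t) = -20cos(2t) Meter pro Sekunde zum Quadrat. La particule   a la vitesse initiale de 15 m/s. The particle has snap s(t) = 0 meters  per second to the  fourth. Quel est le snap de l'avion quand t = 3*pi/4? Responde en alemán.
Um dies zu lösen, müssen wir 2 Ableitungen unserer Gleichung für die Beschleunigung a(t) = -20·cos(2·t) nehmen. Mit d/dt von a(t) finden wir j(t) = 40·sin(2·t). Die Ableitung von dem Ruck ergibt den Snap: s(t) = 80·cos(2·t). Aus der Gleichung für den Snap s(t) = 80·cos(2·t), setzen wir t = 3*pi/4 ein und erhalten s = 0.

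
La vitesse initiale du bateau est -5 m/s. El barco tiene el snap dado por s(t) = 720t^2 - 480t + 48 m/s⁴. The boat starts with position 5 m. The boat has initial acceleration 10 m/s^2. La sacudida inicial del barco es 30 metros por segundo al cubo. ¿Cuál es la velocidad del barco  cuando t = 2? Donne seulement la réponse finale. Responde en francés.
À t = 2, v = 203.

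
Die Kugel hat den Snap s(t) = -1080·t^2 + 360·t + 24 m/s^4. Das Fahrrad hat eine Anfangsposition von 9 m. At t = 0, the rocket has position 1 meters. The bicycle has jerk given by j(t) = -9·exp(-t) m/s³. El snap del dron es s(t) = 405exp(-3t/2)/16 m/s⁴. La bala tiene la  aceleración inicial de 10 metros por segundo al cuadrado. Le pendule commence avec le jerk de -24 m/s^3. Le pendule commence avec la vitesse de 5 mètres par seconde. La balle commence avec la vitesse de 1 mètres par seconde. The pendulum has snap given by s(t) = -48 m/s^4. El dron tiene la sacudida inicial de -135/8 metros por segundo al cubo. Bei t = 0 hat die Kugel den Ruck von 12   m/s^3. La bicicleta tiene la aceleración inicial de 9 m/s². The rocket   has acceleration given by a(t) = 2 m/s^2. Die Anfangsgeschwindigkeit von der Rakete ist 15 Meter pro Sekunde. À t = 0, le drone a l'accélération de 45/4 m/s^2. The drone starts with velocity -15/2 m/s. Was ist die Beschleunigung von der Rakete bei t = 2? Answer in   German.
Wir haben die Beschleunigung a(t) = 2. Durch Einsetzen von t = 2: a(2) = 2.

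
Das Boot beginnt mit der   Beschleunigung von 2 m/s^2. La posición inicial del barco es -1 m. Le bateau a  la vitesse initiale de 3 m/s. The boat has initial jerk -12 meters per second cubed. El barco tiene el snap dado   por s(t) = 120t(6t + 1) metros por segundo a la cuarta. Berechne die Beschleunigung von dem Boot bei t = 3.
Um dies zu lösen, müssen wir 2 Stammfunktionen unserer Gleichung für den Snap s(t) = 120·t·(6·t + 1) finden. Die Stammfunktion von dem Snap ist der Ruck. Mit j(0) = -12 erhalten wir j(t) = 240·t^3 + 60·t^2 - 12. Durch Integration von dem Ruck und Verwendung der Anfangsbedingung a(0) = 2, erhalten wir a(t) = 60·t^4 + 20·t^3 - 12·t + 2. Wir haben die Beschleunigung a(t) = 60·t^4 + 20·t^3 - 12·t + 2. Durch Einsetzen von t = 3: a(3) = 5366.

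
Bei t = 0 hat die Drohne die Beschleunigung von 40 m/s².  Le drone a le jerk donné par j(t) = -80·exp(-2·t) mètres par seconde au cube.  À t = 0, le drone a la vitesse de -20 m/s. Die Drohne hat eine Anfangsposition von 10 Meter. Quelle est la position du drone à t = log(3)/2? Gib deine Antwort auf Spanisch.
Debemos encontrar la antiderivada de nuestra ecuación de la sacudida j(t) = -80·exp(-2·t) 3 veces. Integrando la sacudida y usando la condición inicial a(0) = 40, obtenemos a(t) = 40·exp(-2·t). La integral de la aceleración es la velocidad. Usando v(0) = -20, obtenemos v(t) = -20·exp(-2·t). Integrando la velocidad y usando la condición inicial x(0) = 10, obtenemos x(t) = 10·exp(-2·t). Usando x(t) = 10·exp(-2·t) y sustituyendo t = log(3)/2, encontramos x = 10/3.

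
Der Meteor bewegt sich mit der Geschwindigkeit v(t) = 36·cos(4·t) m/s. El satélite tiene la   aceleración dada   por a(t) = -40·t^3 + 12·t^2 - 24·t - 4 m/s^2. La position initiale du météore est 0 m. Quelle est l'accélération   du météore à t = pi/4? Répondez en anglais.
Starting from velocity v(t) = 36·cos(4·t), we take 1 derivative. Taking d/dt of v(t), we find a(t) = -144·sin(4·t). We have acceleration a(t) = -144·sin(4·t). Substituting t = pi/4: a(pi/4) = 0.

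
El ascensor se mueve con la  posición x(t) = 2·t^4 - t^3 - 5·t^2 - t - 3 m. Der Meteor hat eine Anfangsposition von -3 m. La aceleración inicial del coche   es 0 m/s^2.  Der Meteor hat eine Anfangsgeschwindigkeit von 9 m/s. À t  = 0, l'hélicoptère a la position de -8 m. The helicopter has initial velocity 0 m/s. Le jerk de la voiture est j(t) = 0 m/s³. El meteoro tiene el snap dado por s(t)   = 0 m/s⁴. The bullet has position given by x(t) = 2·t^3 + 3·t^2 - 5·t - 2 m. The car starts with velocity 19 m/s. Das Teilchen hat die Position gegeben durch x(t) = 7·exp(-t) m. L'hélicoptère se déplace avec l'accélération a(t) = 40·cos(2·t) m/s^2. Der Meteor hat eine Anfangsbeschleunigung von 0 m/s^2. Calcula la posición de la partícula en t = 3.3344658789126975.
De la ecuación de la posición x(t) = 7·exp(-t), sustituimos t = 3.3344658789126975 para obtener x = 0.249435296557630.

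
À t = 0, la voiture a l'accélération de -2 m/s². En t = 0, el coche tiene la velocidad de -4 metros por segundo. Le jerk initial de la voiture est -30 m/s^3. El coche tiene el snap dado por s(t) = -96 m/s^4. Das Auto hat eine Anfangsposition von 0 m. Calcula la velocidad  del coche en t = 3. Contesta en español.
Necesitamos integrar nuestra ecuación del snap s(t) = -96 3 veces. La antiderivada del snap es la sacudida. Usando j(0) = -30, obtenemos j(t) = -96·t - 30. La antiderivada de la sacudida, con a(0) = -2, da la aceleración: a(t) = -48·t^2 - 30·t - 2. La antiderivada de la aceleración es la velocidad. Usando v(0) = -4, obtenemos v(t) = -16·t^3 - 15·t^2 - 2·t - 4. De la ecuación de la velocidad v(t) = -16·t^3 - 15·t^2 - 2·t - 4, sustituimos t = 3 para obtener v = -577.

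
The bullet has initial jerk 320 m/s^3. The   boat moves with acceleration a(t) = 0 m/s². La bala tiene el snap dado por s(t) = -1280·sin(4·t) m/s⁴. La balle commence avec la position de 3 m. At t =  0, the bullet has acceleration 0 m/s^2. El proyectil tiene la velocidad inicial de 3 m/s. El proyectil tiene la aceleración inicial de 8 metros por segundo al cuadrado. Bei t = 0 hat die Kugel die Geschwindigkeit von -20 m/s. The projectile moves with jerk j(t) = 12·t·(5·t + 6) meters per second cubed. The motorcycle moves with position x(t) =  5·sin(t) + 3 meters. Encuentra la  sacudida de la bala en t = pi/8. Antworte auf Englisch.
To find the answer, we compute 1 integral of s(t) = -1280·sin(4·t). Finding the integral of s(t) and using j(0) = 320: j(t) = 320·cos(4·t). We have jerk j(t) = 320·cos(4·t). Substituting t = pi/8: j(pi/8) = 0.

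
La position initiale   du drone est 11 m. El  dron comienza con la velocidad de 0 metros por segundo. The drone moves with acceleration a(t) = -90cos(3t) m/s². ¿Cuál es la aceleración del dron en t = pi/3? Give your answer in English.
Using a(t) = -90·cos(3·t) and substituting t = pi/3, we find a = 90.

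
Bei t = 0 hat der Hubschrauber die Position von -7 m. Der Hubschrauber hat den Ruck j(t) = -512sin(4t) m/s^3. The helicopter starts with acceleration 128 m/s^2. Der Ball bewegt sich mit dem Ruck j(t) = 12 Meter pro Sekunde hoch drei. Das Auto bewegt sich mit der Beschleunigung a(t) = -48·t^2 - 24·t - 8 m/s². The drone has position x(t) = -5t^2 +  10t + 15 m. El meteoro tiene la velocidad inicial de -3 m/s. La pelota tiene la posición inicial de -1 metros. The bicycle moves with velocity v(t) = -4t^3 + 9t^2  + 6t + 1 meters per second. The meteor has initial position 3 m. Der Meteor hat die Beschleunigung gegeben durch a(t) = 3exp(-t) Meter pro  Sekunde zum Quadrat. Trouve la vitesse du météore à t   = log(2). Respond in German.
Wir müssen unsere Gleichung für die Beschleunigung a(t) = 3·exp(-t) 1-mal integrieren. Das Integral von der Beschleunigung, mit v(0) = -3, ergibt die Geschwindigkeit: v(t) = -3·exp(-t). Aus der Gleichung für die Geschwindigkeit v(t) = -3·exp(-t), setzen wir t = log(2) ein und erhalten v = -3/2.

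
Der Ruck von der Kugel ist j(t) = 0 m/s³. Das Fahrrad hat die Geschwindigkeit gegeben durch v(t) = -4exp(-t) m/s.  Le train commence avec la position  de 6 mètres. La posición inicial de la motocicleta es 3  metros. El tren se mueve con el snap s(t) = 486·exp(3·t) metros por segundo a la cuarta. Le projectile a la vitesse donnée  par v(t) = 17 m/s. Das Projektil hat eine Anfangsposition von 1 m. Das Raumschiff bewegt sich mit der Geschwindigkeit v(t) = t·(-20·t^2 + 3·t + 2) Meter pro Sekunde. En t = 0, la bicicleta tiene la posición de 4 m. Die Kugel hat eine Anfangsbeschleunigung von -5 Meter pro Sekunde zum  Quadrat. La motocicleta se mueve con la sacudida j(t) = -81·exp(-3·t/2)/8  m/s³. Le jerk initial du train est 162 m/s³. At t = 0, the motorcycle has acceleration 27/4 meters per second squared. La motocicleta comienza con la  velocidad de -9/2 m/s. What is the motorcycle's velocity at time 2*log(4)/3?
To solve this, we need to take 2 antiderivatives of our jerk equation j(t) = -81·exp(-3·t/2)/8. Taking ∫j(t)dt and applying a(0) = 27/4, we find a(t) = 27·exp(-3·t/2)/4. Integrating acceleration and using the initial condition v(0) = -9/2, we get v(t) = -9·exp(-3·t/2)/2. From the given velocity equation v(t) = -9·exp(-3·t/2)/2, we substitute t = 2*log(4)/3 to get v = -9/8.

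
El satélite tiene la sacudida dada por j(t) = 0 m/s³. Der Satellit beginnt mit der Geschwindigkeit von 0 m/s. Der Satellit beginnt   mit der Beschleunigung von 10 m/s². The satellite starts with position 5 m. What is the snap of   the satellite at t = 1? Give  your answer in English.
We must differentiate our jerk equation j(t) = 0 1 time. Taking d/dt of j(t), we find s(t) = 0. Using s(t) = 0 and substituting t = 1, we find s = 0.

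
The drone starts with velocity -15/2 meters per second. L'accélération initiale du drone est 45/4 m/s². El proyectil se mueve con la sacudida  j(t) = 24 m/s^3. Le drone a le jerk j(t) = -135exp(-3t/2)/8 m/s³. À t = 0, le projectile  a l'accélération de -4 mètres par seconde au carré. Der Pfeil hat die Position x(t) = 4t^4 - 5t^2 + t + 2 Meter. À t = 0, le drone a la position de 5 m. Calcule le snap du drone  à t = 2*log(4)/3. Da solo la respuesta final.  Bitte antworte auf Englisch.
s(2*log(4)/3) = 405/64.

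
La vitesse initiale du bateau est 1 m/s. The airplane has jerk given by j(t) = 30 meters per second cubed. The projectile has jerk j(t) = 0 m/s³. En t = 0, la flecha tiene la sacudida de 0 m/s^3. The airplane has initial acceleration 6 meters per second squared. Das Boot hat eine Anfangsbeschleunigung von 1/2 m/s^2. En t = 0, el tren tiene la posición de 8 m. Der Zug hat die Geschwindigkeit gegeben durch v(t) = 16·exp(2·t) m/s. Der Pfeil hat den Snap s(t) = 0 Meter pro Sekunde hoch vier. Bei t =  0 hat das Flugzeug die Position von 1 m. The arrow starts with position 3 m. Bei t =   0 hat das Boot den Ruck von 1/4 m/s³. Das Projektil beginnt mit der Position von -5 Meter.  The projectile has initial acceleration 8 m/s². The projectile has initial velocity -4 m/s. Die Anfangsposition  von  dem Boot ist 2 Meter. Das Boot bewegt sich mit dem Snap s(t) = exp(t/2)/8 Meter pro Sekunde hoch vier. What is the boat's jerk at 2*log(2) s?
To find the answer, we compute 1 integral of s(t) = exp(t/2)/8. Finding the integral of s(t) and using j(0) = 1/4: j(t) = exp(t/2)/4. We have jerk j(t) = exp(t/2)/4. Substituting t = 2*log(2): j(2*log(2)) = 1/2.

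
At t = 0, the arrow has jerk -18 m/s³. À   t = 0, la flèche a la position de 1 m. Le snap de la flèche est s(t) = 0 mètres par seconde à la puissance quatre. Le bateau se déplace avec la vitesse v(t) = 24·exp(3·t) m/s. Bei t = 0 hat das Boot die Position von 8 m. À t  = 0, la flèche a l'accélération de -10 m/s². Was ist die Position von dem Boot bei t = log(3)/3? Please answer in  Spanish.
Partiendo de la velocidad v(t) = 24·exp(3·t), tomamos 1 antiderivada. Tomando ∫v(t)dt y aplicando x(0) = 8, encontramos x(t) = 8·exp(3·t). Usando x(t) = 8·exp(3·t) y sustituyendo t = log(3)/3, encontramos x = 24.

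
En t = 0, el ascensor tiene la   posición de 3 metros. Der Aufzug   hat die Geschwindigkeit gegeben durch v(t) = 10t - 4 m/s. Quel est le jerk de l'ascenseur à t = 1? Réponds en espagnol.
Partiendo de la velocidad v(t) = 10·t - 4, tomamos 2 derivadas. La derivada de la velocidad da la aceleración: a(t) = 10. La derivada de la aceleración da la sacudida: j(t) = 0. De la ecuación de la sacudida j(t) = 0, sustituimos t = 1 para obtener j = 0.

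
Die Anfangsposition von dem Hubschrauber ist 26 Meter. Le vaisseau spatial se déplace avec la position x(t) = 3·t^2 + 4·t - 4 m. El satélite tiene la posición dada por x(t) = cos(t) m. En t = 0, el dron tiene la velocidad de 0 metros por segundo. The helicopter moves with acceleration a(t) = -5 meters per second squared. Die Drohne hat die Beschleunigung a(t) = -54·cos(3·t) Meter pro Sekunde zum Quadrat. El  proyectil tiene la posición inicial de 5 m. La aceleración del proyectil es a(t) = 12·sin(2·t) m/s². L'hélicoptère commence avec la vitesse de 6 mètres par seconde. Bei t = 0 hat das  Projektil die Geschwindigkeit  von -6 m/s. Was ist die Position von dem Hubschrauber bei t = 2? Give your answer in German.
Wir müssen unsere Gleichung für die Beschleunigung a(t) = -5 2-mal integrieren. Durch Integration von der Beschleunigung und Verwendung der Anfangsbedingung v(0) = 6, erhalten wir v(t) = 6 - 5·t. Die Stammfunktion von der Geschwindigkeit ist die Position. Mit x(0) = 26 erhalten wir x(t) = -5·t^2/2 + 6·t + 26. Mit x(t) = -5·t^2/2 + 6·t + 26 und Einsetzen von t = 2, finden wir x = 28.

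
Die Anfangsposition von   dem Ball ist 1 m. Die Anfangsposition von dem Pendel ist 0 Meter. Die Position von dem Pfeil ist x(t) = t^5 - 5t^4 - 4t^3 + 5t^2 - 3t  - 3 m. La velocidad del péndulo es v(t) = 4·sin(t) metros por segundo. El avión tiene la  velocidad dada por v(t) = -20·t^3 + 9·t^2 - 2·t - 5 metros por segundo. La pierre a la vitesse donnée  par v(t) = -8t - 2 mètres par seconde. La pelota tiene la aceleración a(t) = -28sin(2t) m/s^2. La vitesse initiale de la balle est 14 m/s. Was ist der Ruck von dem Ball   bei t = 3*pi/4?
Um dies zu lösen, müssen wir 1 Ableitung unserer Gleichung für die Beschleunigung a(t) = -28·sin(2·t) nehmen. Die Ableitung von der Beschleunigung ergibt den Ruck: j(t) = -56·cos(2·t). Mit j(t) = -56·cos(2·t) und Einsetzen von t = 3*pi/4, finden wir j = 0.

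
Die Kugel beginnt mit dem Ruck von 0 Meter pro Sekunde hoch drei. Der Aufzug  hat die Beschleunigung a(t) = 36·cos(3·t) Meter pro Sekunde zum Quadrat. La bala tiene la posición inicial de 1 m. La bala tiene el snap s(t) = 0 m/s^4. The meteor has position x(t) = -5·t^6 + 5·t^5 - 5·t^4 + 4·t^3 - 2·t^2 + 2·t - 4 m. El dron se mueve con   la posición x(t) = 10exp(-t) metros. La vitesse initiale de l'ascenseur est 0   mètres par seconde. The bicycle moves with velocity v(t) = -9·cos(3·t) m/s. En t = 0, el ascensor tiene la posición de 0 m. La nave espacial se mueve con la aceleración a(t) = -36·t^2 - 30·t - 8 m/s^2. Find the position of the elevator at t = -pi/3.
Starting from acceleration a(t) = 36·cos(3·t), we take 2 antiderivatives. Taking ∫a(t)dt and applying v(0) = 0, we find v(t) = 12·sin(3·t). Taking ∫v(t)dt and applying x(0) = 0, we find x(t) = 4 - 4·cos(3·t). We have position x(t) = 4 - 4·cos(3·t). Substituting t = -pi/3: x(-pi/3) = 8.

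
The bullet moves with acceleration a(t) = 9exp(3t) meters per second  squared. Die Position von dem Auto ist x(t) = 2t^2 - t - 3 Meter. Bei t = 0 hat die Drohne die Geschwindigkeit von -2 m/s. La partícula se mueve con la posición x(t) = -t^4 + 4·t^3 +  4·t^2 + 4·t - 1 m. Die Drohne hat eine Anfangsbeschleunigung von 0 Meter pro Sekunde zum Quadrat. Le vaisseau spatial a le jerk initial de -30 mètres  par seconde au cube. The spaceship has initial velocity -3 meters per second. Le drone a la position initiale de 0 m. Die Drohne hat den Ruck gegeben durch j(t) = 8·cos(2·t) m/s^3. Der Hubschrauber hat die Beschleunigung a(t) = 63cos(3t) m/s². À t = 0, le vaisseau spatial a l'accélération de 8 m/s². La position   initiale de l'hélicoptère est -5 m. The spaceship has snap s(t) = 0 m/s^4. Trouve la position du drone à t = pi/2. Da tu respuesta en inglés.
We must find the antiderivative of our jerk equation j(t) = 8·cos(2·t) 3 times. Integrating jerk and using the initial condition a(0) = 0, we get a(t) = 4·sin(2·t). The integral of acceleration is velocity. Using v(0) = -2, we get v(t) = -2·cos(2·t). Taking ∫v(t)dt and applying x(0) = 0, we find x(t) = -sin(2·t). We have position x(t) = -sin(2·t). Substituting t = pi/2: x(pi/2) = 0.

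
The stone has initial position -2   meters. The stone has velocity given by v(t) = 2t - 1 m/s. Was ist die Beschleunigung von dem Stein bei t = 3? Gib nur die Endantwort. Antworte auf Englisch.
The answer is 2.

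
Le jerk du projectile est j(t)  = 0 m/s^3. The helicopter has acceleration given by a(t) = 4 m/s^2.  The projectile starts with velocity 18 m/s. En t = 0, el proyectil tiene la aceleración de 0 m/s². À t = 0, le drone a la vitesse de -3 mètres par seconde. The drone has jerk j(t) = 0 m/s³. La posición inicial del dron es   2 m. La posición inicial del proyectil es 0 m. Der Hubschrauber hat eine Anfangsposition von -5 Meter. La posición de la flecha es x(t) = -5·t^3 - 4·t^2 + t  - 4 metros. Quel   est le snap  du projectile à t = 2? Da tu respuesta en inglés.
We must differentiate our jerk equation j(t) = 0 1 time. Taking d/dt of j(t), we find s(t) = 0. We have snap s(t) = 0. Substituting t = 2: s(2) = 0.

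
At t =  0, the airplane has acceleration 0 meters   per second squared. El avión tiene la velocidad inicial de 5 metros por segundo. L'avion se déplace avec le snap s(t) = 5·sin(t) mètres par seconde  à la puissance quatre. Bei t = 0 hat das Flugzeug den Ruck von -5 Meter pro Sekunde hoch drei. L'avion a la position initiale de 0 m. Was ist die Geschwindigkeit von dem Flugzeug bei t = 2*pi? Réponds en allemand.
Ausgehend von dem Snap s(t) = 5·sin(t), nehmen wir 3 Integrale. Das Integral von dem Snap ist der Ruck. Mit j(0) = -5 erhalten wir j(t) = -5·cos(t). Durch Integration von dem Ruck und Verwendung der Anfangsbedingung a(0) = 0, erhalten wir a(t) = -5·sin(t). Durch Integration von der Beschleunigung und Verwendung der Anfangsbedingung v(0) = 5, erhalten wir v(t) = 5·cos(t). Aus der Gleichung für die Geschwindigkeit v(t) = 5·cos(t), setzen wir t = 2*pi ein und erhalten v = 5.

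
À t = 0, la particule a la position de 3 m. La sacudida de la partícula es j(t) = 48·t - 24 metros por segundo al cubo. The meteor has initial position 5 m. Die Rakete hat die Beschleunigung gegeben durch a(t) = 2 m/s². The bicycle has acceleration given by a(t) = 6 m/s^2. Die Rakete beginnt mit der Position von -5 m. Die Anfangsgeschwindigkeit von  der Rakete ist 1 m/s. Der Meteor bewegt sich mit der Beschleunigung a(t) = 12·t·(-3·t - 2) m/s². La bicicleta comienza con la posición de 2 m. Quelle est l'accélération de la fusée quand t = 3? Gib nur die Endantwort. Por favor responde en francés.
a(3) = 2.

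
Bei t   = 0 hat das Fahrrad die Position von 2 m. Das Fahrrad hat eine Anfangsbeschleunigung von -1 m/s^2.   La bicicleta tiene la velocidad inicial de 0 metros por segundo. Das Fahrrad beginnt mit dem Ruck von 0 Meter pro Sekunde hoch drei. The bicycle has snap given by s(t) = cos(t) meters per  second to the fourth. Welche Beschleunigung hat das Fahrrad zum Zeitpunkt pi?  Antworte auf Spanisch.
Necesitamos integrar nuestra ecuación del snap s(t) = cos(t) 2 veces. Tomando ∫s(t)dt y aplicando j(0) = 0, encontramos j(t) = sin(t). La integral de la sacudida es la aceleración. Usando a(0) = -1, obtenemos a(t) = -cos(t). Usando a(t) = -cos(t) y sustituyendo t = pi, encontramos a = 1.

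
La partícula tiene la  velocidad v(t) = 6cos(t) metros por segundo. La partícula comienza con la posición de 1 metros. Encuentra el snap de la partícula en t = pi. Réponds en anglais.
To solve this, we need to take 3 derivatives of our velocity equation v(t) = 6·cos(t). Differentiating velocity, we get acceleration: a(t) = -6·sin(t). The derivative of acceleration gives jerk: j(t) = -6·cos(t). The derivative of jerk gives snap: s(t) = 6·sin(t). Using s(t) = 6·sin(t) and substituting t = pi, we find s = 0.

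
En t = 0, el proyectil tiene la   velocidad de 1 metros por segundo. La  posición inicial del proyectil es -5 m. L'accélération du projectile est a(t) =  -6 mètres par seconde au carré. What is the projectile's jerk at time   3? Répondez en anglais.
Starting from acceleration a(t) = -6, we take 1 derivative. Differentiating acceleration, we get jerk: j(t) = 0. Using j(t) = 0 and substituting t = 3, we find j = 0.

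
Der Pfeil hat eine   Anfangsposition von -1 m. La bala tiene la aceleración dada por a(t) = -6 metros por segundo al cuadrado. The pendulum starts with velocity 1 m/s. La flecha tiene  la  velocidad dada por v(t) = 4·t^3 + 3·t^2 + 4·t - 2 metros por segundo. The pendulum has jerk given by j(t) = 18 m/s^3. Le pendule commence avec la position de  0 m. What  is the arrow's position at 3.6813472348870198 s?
We need to integrate our velocity equation v(t) = 4·t^3 + 3·t^2 + 4·t - 2 1 time. The antiderivative of velocity, with x(0) = -1, gives position: x(t) = t^4 + t^3 + 2·t^2 - 2·t - 1. We have position x(t) = t^4 + t^3 + 2·t^2 - 2·t - 1. Substituting t = 3.6813472348870198: x(3.6813472348870198) = 252.298035519454.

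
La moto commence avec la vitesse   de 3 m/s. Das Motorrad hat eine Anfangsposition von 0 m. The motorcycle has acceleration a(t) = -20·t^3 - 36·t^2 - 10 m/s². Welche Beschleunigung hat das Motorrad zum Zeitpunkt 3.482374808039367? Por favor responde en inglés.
Using a(t) = -20·t^3 - 36·t^2 - 10 and substituting t = 3.482374808039367, we find a = -1291.18024528880.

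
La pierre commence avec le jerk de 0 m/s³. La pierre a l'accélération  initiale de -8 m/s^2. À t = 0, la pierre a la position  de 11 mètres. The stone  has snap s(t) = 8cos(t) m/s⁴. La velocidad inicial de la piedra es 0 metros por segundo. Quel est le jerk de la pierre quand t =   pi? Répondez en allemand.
Wir müssen das Integral unserer Gleichung für den Snap s(t) = 8·cos(t) 1-mal finden. Die Stammfunktion von dem Snap ist der Ruck. Mit j(0) = 0 erhalten wir j(t) = 8·sin(t). Wir haben den Ruck j(t) = 8·sin(t). Durch Einsetzen von t = pi: j(pi) = 0.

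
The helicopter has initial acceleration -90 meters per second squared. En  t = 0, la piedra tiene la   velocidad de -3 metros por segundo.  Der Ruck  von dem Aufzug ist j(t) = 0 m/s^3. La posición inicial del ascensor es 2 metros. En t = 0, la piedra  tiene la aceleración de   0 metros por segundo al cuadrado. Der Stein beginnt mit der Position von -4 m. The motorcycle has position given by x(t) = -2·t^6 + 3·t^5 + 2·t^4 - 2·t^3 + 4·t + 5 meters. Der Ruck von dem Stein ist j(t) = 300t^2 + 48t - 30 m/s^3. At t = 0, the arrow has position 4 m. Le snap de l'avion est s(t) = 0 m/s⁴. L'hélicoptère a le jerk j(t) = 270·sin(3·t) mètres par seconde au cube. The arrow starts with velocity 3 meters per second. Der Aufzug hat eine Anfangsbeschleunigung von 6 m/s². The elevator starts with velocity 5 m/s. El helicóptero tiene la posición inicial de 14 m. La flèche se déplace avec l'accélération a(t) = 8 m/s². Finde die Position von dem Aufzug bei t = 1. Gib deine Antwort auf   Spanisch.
Para resolver esto, necesitamos tomar 3 antiderivadas de nuestra ecuación de la sacudida j(t) = 0. Tomando ∫j(t)dt y aplicando a(0) = 6, encontramos a(t) = 6. Integrando la aceleración y usando la condición inicial v(0) = 5, obtenemos v(t) = 6·t + 5. Integrando la velocidad y usando la condición inicial x(0) = 2, obtenemos x(t) = 3·t^2 + 5·t + 2. Usando x(t) = 3·t^2 + 5·t + 2 y sustituyendo t = 1, encontramos x = 10.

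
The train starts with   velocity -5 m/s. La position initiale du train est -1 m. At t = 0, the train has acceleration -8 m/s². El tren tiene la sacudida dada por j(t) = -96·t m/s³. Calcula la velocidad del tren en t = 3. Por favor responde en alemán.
Um dies zu lösen, müssen wir 2 Integrale unserer Gleichung für den Ruck j(t) = -96·t finden. Mit ∫j(t)dt und Anwendung von a(0) = -8, finden wir a(t) = -48·t^2 - 8. Durch Integration von der Beschleunigung und Verwendung der Anfangsbedingung v(0) = -5, erhalten wir v(t) = -16·t^3 - 8·t - 5. Wir haben die Geschwindigkeit v(t) = -16·t^3 - 8·t - 5. Durch Einsetzen von t = 3: v(3) = -461.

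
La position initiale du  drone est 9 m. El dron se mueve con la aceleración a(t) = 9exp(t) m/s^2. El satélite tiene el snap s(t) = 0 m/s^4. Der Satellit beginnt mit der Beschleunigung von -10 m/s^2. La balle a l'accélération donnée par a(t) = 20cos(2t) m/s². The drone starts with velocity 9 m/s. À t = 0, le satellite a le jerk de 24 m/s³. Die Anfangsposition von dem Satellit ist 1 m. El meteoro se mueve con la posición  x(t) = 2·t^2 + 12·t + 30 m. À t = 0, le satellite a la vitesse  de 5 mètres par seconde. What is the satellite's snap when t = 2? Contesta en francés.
De l'équation du snap s(t) = 0, nous substituons t = 2 pour obtenir s = 0.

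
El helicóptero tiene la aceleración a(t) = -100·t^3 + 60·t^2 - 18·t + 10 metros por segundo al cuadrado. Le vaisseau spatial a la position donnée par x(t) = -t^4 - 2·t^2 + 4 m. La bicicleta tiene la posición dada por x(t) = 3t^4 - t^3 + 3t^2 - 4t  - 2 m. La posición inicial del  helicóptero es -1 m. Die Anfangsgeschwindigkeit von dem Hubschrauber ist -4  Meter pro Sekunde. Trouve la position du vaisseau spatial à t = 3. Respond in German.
Wir haben die Position x(t) = -t^4 - 2·t^2 + 4. Durch Einsetzen von t = 3: x(3) = -95.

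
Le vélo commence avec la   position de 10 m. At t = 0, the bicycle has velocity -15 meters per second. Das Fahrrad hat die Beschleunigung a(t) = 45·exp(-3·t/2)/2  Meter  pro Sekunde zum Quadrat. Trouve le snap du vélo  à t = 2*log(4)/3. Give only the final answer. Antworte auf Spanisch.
s(2*log(4)/3) = 405/32.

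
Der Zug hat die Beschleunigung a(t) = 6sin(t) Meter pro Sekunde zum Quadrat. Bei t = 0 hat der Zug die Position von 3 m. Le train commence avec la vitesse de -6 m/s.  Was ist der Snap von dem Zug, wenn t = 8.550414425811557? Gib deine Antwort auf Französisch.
En partant de l'accélération a(t) = 6·sin(t), nous prenons 2 dérivées. En prenant d/dt de a(t), nous trouvons j(t) = 6·cos(t). En prenant d/dt de j(t), nous trouvons s(t) = -6·sin(t). Nous avons le snap s(t) = -6·sin(t). En substituant t = 8.550414425811557: s(8.550414425811557) = -4.60281224825985.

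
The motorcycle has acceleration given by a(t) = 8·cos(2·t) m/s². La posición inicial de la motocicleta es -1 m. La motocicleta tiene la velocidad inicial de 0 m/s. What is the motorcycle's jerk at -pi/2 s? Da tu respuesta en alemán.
Ausgehend von der Beschleunigung a(t) = 8·cos(2·t), nehmen wir 1 Ableitung. Durch Ableiten von der Beschleunigung erhalten wir den Ruck: j(t) = -16·sin(2·t). Aus der Gleichung für den Ruck j(t) = -16·sin(2·t), setzen wir t = -pi/2 ein und erhalten j = 0.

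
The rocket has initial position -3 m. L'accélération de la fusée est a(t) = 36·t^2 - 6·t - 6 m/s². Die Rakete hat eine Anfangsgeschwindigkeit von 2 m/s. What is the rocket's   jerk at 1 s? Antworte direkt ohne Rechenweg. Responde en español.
La respuesta es 66.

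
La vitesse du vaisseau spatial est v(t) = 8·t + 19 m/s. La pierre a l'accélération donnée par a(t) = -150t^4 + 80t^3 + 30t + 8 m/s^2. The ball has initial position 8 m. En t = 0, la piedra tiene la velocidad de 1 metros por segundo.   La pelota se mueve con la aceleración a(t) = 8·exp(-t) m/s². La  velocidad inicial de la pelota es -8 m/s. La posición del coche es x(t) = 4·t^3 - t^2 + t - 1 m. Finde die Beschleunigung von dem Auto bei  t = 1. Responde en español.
Debemos derivar nuestra ecuación de la posición x(t) = 4·t^3 - t^2 + t - 1 2 veces. Tomando d/dt de x(t), encontramos v(t) = 12·t^2 - 2·t + 1. Tomando d/dt de v(t), encontramos a(t) = 24·t - 2. Usando a(t) = 24·t - 2 y sustituyendo t = 1, encontramos a = 22.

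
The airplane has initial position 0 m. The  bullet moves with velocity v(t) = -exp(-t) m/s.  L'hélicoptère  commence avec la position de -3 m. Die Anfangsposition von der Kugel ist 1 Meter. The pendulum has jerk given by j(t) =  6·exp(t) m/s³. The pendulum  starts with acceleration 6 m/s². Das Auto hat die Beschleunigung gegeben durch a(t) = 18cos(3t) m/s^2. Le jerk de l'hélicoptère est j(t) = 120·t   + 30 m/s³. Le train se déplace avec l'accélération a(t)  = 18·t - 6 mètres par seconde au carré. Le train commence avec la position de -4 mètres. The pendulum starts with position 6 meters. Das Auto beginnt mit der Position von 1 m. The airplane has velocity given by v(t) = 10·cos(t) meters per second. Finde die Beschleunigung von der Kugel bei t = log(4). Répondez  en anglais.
Starting from velocity v(t) = -exp(-t), we take 1 derivative. Differentiating velocity, we get acceleration: a(t) = exp(-t). We have acceleration a(t) = exp(-t). Substituting t = log(4): a(log(4)) = 1/4.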